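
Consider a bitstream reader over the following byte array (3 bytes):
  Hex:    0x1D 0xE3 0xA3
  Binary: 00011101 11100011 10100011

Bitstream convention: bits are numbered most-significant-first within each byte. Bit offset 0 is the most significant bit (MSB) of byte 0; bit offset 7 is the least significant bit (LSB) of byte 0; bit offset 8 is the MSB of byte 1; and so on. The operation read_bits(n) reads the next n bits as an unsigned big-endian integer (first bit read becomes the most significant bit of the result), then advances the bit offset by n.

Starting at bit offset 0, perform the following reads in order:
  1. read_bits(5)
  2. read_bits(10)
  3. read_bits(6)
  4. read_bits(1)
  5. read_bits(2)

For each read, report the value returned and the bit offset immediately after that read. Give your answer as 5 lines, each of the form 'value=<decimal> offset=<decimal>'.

Answer: value=3 offset=5
value=753 offset=15
value=52 offset=21
value=0 offset=22
value=3 offset=24

Derivation:
Read 1: bits[0:5] width=5 -> value=3 (bin 00011); offset now 5 = byte 0 bit 5; 19 bits remain
Read 2: bits[5:15] width=10 -> value=753 (bin 1011110001); offset now 15 = byte 1 bit 7; 9 bits remain
Read 3: bits[15:21] width=6 -> value=52 (bin 110100); offset now 21 = byte 2 bit 5; 3 bits remain
Read 4: bits[21:22] width=1 -> value=0 (bin 0); offset now 22 = byte 2 bit 6; 2 bits remain
Read 5: bits[22:24] width=2 -> value=3 (bin 11); offset now 24 = byte 3 bit 0; 0 bits remain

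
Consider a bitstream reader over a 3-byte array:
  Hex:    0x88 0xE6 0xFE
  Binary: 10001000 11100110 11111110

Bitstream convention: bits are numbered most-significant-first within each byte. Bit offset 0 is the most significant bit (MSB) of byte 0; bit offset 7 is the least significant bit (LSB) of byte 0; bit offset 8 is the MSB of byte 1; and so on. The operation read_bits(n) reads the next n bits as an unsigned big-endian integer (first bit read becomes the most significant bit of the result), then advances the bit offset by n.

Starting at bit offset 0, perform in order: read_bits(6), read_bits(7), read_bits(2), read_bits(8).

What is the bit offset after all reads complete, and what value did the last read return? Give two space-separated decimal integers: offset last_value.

Read 1: bits[0:6] width=6 -> value=34 (bin 100010); offset now 6 = byte 0 bit 6; 18 bits remain
Read 2: bits[6:13] width=7 -> value=28 (bin 0011100); offset now 13 = byte 1 bit 5; 11 bits remain
Read 3: bits[13:15] width=2 -> value=3 (bin 11); offset now 15 = byte 1 bit 7; 9 bits remain
Read 4: bits[15:23] width=8 -> value=127 (bin 01111111); offset now 23 = byte 2 bit 7; 1 bits remain

Answer: 23 127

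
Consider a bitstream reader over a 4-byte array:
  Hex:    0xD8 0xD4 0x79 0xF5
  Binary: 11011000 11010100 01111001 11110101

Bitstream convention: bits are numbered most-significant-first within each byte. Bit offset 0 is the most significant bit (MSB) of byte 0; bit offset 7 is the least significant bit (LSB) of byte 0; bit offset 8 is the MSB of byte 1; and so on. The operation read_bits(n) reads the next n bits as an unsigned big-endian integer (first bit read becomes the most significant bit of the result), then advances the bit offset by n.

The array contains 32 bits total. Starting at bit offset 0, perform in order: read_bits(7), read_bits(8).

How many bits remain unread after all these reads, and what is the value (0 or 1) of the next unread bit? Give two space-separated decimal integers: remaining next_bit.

Answer: 17 0

Derivation:
Read 1: bits[0:7] width=7 -> value=108 (bin 1101100); offset now 7 = byte 0 bit 7; 25 bits remain
Read 2: bits[7:15] width=8 -> value=106 (bin 01101010); offset now 15 = byte 1 bit 7; 17 bits remain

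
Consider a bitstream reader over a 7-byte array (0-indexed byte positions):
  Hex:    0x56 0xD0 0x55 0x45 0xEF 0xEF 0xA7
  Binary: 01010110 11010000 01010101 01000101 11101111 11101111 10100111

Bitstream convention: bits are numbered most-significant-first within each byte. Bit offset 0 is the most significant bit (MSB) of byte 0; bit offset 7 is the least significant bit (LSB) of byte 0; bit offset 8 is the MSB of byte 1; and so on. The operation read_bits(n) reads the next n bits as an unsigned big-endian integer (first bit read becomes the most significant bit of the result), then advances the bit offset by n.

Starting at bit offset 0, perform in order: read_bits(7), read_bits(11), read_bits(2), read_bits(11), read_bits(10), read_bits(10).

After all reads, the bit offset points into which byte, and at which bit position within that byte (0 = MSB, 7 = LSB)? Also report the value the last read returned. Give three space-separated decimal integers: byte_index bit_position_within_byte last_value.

Read 1: bits[0:7] width=7 -> value=43 (bin 0101011); offset now 7 = byte 0 bit 7; 49 bits remain
Read 2: bits[7:18] width=11 -> value=833 (bin 01101000001); offset now 18 = byte 2 bit 2; 38 bits remain
Read 3: bits[18:20] width=2 -> value=1 (bin 01); offset now 20 = byte 2 bit 4; 36 bits remain
Read 4: bits[20:31] width=11 -> value=674 (bin 01010100010); offset now 31 = byte 3 bit 7; 25 bits remain
Read 5: bits[31:41] width=10 -> value=991 (bin 1111011111); offset now 41 = byte 5 bit 1; 15 bits remain
Read 6: bits[41:51] width=10 -> value=893 (bin 1101111101); offset now 51 = byte 6 bit 3; 5 bits remain

Answer: 6 3 893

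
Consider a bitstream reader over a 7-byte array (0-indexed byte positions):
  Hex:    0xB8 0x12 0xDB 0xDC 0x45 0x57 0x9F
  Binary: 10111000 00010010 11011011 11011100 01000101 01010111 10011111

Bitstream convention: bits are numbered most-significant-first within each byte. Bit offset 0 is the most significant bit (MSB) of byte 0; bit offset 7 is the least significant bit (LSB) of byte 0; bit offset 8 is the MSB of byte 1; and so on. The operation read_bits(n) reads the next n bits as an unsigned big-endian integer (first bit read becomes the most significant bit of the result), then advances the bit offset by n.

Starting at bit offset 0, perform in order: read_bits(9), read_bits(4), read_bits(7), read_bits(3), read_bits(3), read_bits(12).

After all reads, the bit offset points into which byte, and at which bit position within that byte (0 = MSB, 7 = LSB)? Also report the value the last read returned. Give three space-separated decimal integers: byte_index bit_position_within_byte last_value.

Answer: 4 6 1809

Derivation:
Read 1: bits[0:9] width=9 -> value=368 (bin 101110000); offset now 9 = byte 1 bit 1; 47 bits remain
Read 2: bits[9:13] width=4 -> value=2 (bin 0010); offset now 13 = byte 1 bit 5; 43 bits remain
Read 3: bits[13:20] width=7 -> value=45 (bin 0101101); offset now 20 = byte 2 bit 4; 36 bits remain
Read 4: bits[20:23] width=3 -> value=5 (bin 101); offset now 23 = byte 2 bit 7; 33 bits remain
Read 5: bits[23:26] width=3 -> value=7 (bin 111); offset now 26 = byte 3 bit 2; 30 bits remain
Read 6: bits[26:38] width=12 -> value=1809 (bin 011100010001); offset now 38 = byte 4 bit 6; 18 bits remain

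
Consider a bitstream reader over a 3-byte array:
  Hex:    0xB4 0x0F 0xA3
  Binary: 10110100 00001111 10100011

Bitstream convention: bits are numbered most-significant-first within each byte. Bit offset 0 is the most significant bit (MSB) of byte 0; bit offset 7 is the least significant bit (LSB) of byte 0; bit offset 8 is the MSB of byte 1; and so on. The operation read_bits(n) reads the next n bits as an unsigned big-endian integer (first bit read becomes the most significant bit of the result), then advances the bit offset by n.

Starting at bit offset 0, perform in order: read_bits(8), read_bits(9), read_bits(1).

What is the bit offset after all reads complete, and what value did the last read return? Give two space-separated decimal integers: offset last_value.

Read 1: bits[0:8] width=8 -> value=180 (bin 10110100); offset now 8 = byte 1 bit 0; 16 bits remain
Read 2: bits[8:17] width=9 -> value=31 (bin 000011111); offset now 17 = byte 2 bit 1; 7 bits remain
Read 3: bits[17:18] width=1 -> value=0 (bin 0); offset now 18 = byte 2 bit 2; 6 bits remain

Answer: 18 0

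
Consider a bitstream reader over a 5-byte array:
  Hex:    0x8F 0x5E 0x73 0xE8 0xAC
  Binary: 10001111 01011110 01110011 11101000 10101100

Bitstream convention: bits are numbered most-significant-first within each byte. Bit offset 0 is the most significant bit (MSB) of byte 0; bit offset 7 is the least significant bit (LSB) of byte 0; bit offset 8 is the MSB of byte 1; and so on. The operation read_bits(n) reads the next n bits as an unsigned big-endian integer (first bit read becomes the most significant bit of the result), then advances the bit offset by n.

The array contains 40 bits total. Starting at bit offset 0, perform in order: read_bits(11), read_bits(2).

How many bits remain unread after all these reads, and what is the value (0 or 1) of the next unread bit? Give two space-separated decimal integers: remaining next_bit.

Read 1: bits[0:11] width=11 -> value=1146 (bin 10001111010); offset now 11 = byte 1 bit 3; 29 bits remain
Read 2: bits[11:13] width=2 -> value=3 (bin 11); offset now 13 = byte 1 bit 5; 27 bits remain

Answer: 27 1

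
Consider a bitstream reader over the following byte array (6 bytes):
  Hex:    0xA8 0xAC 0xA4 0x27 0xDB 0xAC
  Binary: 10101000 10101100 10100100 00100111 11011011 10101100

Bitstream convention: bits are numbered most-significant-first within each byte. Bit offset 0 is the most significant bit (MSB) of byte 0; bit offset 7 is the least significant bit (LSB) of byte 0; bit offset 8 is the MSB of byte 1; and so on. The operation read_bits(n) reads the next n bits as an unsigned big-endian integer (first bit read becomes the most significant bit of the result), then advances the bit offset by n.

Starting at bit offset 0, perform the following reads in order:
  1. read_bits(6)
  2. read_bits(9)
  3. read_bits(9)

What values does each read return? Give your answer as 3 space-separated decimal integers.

Read 1: bits[0:6] width=6 -> value=42 (bin 101010); offset now 6 = byte 0 bit 6; 42 bits remain
Read 2: bits[6:15] width=9 -> value=86 (bin 001010110); offset now 15 = byte 1 bit 7; 33 bits remain
Read 3: bits[15:24] width=9 -> value=164 (bin 010100100); offset now 24 = byte 3 bit 0; 24 bits remain

Answer: 42 86 164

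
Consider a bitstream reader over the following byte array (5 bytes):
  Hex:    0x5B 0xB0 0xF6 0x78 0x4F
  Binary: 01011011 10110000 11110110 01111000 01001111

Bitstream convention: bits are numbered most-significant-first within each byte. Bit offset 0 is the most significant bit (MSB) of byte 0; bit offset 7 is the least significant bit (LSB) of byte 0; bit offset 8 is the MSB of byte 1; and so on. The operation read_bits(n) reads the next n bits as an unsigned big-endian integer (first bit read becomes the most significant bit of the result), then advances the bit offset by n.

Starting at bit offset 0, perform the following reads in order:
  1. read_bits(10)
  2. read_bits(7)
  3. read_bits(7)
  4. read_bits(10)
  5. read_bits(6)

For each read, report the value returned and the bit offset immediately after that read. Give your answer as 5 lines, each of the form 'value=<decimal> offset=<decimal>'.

Read 1: bits[0:10] width=10 -> value=366 (bin 0101101110); offset now 10 = byte 1 bit 2; 30 bits remain
Read 2: bits[10:17] width=7 -> value=97 (bin 1100001); offset now 17 = byte 2 bit 1; 23 bits remain
Read 3: bits[17:24] width=7 -> value=118 (bin 1110110); offset now 24 = byte 3 bit 0; 16 bits remain
Read 4: bits[24:34] width=10 -> value=481 (bin 0111100001); offset now 34 = byte 4 bit 2; 6 bits remain
Read 5: bits[34:40] width=6 -> value=15 (bin 001111); offset now 40 = byte 5 bit 0; 0 bits remain

Answer: value=366 offset=10
value=97 offset=17
value=118 offset=24
value=481 offset=34
value=15 offset=40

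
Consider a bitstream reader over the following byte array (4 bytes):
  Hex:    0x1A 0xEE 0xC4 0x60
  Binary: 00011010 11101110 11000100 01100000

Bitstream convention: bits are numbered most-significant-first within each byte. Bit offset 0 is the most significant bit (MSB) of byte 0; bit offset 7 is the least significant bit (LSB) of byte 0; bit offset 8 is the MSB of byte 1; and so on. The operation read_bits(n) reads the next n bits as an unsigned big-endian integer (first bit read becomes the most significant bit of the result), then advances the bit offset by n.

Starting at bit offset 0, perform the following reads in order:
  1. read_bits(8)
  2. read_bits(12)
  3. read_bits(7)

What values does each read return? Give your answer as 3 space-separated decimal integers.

Read 1: bits[0:8] width=8 -> value=26 (bin 00011010); offset now 8 = byte 1 bit 0; 24 bits remain
Read 2: bits[8:20] width=12 -> value=3820 (bin 111011101100); offset now 20 = byte 2 bit 4; 12 bits remain
Read 3: bits[20:27] width=7 -> value=35 (bin 0100011); offset now 27 = byte 3 bit 3; 5 bits remain

Answer: 26 3820 35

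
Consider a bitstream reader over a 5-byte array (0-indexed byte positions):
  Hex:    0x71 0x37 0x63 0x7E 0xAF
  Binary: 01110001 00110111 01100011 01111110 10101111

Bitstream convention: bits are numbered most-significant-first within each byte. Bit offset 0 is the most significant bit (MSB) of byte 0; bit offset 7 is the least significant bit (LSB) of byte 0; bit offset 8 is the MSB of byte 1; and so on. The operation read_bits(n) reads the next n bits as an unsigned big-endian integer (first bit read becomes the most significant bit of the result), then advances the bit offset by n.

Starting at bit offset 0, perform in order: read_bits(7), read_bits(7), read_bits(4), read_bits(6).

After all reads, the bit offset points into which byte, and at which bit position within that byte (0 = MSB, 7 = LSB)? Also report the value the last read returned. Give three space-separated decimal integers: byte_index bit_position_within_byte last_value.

Answer: 3 0 35

Derivation:
Read 1: bits[0:7] width=7 -> value=56 (bin 0111000); offset now 7 = byte 0 bit 7; 33 bits remain
Read 2: bits[7:14] width=7 -> value=77 (bin 1001101); offset now 14 = byte 1 bit 6; 26 bits remain
Read 3: bits[14:18] width=4 -> value=13 (bin 1101); offset now 18 = byte 2 bit 2; 22 bits remain
Read 4: bits[18:24] width=6 -> value=35 (bin 100011); offset now 24 = byte 3 bit 0; 16 bits remain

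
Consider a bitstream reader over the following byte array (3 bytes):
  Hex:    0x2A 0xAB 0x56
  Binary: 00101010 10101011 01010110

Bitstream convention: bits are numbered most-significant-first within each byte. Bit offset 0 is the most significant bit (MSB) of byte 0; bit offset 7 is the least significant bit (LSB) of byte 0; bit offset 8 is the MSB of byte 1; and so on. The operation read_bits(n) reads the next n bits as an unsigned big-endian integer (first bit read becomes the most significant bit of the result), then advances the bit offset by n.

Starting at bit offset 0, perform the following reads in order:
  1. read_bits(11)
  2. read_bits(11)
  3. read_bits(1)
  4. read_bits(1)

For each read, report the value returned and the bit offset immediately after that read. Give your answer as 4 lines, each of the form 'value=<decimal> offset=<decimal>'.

Answer: value=341 offset=11
value=725 offset=22
value=1 offset=23
value=0 offset=24

Derivation:
Read 1: bits[0:11] width=11 -> value=341 (bin 00101010101); offset now 11 = byte 1 bit 3; 13 bits remain
Read 2: bits[11:22] width=11 -> value=725 (bin 01011010101); offset now 22 = byte 2 bit 6; 2 bits remain
Read 3: bits[22:23] width=1 -> value=1 (bin 1); offset now 23 = byte 2 bit 7; 1 bits remain
Read 4: bits[23:24] width=1 -> value=0 (bin 0); offset now 24 = byte 3 bit 0; 0 bits remain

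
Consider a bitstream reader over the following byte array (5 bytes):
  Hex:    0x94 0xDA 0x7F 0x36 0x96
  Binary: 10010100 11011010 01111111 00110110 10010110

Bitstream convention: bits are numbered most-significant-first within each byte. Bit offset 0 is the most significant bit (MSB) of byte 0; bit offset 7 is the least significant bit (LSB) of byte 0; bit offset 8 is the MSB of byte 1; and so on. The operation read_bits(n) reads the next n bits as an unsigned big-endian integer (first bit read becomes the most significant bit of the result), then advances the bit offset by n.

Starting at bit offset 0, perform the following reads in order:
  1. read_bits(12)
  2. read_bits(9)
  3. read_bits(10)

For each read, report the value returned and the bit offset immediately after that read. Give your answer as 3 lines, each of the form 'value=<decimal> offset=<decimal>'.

Answer: value=2381 offset=12
value=335 offset=21
value=923 offset=31

Derivation:
Read 1: bits[0:12] width=12 -> value=2381 (bin 100101001101); offset now 12 = byte 1 bit 4; 28 bits remain
Read 2: bits[12:21] width=9 -> value=335 (bin 101001111); offset now 21 = byte 2 bit 5; 19 bits remain
Read 3: bits[21:31] width=10 -> value=923 (bin 1110011011); offset now 31 = byte 3 bit 7; 9 bits remain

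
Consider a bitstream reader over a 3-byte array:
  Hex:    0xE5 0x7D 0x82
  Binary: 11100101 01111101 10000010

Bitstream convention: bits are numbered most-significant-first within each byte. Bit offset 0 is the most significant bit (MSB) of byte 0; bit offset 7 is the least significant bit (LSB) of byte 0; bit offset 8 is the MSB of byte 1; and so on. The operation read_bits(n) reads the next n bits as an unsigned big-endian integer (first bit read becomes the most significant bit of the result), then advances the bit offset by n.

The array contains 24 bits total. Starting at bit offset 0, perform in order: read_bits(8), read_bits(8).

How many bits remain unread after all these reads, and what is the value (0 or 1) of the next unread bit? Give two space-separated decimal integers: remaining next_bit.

Answer: 8 1

Derivation:
Read 1: bits[0:8] width=8 -> value=229 (bin 11100101); offset now 8 = byte 1 bit 0; 16 bits remain
Read 2: bits[8:16] width=8 -> value=125 (bin 01111101); offset now 16 = byte 2 bit 0; 8 bits remain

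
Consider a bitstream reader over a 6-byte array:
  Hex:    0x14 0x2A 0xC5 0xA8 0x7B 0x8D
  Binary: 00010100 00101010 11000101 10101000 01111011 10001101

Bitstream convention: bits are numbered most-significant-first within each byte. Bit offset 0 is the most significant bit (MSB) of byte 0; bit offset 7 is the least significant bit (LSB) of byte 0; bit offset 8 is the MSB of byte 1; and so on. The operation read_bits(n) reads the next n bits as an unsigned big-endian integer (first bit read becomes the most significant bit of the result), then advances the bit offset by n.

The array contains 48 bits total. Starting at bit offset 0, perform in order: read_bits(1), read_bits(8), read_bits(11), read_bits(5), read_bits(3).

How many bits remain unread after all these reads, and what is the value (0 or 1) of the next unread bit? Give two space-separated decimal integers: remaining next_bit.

Answer: 20 1

Derivation:
Read 1: bits[0:1] width=1 -> value=0 (bin 0); offset now 1 = byte 0 bit 1; 47 bits remain
Read 2: bits[1:9] width=8 -> value=40 (bin 00101000); offset now 9 = byte 1 bit 1; 39 bits remain
Read 3: bits[9:20] width=11 -> value=684 (bin 01010101100); offset now 20 = byte 2 bit 4; 28 bits remain
Read 4: bits[20:25] width=5 -> value=11 (bin 01011); offset now 25 = byte 3 bit 1; 23 bits remain
Read 5: bits[25:28] width=3 -> value=2 (bin 010); offset now 28 = byte 3 bit 4; 20 bits remain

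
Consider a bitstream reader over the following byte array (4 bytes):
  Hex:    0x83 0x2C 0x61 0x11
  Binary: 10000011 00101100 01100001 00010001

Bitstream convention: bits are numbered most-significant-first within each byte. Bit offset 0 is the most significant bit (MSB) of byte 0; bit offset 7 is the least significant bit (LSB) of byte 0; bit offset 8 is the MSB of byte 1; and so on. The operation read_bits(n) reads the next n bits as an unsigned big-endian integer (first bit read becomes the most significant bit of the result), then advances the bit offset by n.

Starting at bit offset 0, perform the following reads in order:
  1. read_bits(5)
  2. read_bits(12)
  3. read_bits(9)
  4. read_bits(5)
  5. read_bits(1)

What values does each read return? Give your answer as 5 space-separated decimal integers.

Read 1: bits[0:5] width=5 -> value=16 (bin 10000); offset now 5 = byte 0 bit 5; 27 bits remain
Read 2: bits[5:17] width=12 -> value=1624 (bin 011001011000); offset now 17 = byte 2 bit 1; 15 bits remain
Read 3: bits[17:26] width=9 -> value=388 (bin 110000100); offset now 26 = byte 3 bit 2; 6 bits remain
Read 4: bits[26:31] width=5 -> value=8 (bin 01000); offset now 31 = byte 3 bit 7; 1 bits remain
Read 5: bits[31:32] width=1 -> value=1 (bin 1); offset now 32 = byte 4 bit 0; 0 bits remain

Answer: 16 1624 388 8 1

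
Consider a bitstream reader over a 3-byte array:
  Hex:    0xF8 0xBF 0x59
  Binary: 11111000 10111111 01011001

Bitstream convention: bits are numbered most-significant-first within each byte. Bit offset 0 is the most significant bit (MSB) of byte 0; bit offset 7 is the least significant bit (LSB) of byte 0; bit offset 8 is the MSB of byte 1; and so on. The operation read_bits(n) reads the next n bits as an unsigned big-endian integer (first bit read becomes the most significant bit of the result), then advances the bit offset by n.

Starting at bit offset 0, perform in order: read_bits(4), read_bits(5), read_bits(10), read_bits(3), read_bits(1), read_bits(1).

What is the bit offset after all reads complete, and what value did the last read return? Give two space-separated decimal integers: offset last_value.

Read 1: bits[0:4] width=4 -> value=15 (bin 1111); offset now 4 = byte 0 bit 4; 20 bits remain
Read 2: bits[4:9] width=5 -> value=17 (bin 10001); offset now 9 = byte 1 bit 1; 15 bits remain
Read 3: bits[9:19] width=10 -> value=506 (bin 0111111010); offset now 19 = byte 2 bit 3; 5 bits remain
Read 4: bits[19:22] width=3 -> value=6 (bin 110); offset now 22 = byte 2 bit 6; 2 bits remain
Read 5: bits[22:23] width=1 -> value=0 (bin 0); offset now 23 = byte 2 bit 7; 1 bits remain
Read 6: bits[23:24] width=1 -> value=1 (bin 1); offset now 24 = byte 3 bit 0; 0 bits remain

Answer: 24 1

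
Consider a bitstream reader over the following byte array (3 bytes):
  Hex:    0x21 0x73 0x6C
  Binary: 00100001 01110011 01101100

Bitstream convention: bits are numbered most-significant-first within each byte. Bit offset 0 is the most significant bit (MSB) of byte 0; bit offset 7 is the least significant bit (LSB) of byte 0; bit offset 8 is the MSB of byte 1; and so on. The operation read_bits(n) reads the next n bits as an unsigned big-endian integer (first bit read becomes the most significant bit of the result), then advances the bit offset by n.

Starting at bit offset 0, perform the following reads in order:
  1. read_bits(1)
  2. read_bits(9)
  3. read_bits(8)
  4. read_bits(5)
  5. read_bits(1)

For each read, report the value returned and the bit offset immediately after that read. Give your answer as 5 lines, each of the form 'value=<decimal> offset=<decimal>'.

Read 1: bits[0:1] width=1 -> value=0 (bin 0); offset now 1 = byte 0 bit 1; 23 bits remain
Read 2: bits[1:10] width=9 -> value=133 (bin 010000101); offset now 10 = byte 1 bit 2; 14 bits remain
Read 3: bits[10:18] width=8 -> value=205 (bin 11001101); offset now 18 = byte 2 bit 2; 6 bits remain
Read 4: bits[18:23] width=5 -> value=22 (bin 10110); offset now 23 = byte 2 bit 7; 1 bits remain
Read 5: bits[23:24] width=1 -> value=0 (bin 0); offset now 24 = byte 3 bit 0; 0 bits remain

Answer: value=0 offset=1
value=133 offset=10
value=205 offset=18
value=22 offset=23
value=0 offset=24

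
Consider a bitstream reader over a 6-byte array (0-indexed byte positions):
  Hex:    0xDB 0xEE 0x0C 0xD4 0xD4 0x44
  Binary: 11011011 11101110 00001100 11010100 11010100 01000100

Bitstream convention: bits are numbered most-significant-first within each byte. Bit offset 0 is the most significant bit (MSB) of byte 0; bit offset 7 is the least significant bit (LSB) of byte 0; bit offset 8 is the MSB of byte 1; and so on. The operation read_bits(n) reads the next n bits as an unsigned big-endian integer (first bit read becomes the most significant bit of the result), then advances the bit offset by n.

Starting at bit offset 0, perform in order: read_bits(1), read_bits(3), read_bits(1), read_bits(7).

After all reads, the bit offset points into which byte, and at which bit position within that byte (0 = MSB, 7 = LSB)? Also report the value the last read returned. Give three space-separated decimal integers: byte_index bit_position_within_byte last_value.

Read 1: bits[0:1] width=1 -> value=1 (bin 1); offset now 1 = byte 0 bit 1; 47 bits remain
Read 2: bits[1:4] width=3 -> value=5 (bin 101); offset now 4 = byte 0 bit 4; 44 bits remain
Read 3: bits[4:5] width=1 -> value=1 (bin 1); offset now 5 = byte 0 bit 5; 43 bits remain
Read 4: bits[5:12] width=7 -> value=62 (bin 0111110); offset now 12 = byte 1 bit 4; 36 bits remain

Answer: 1 4 62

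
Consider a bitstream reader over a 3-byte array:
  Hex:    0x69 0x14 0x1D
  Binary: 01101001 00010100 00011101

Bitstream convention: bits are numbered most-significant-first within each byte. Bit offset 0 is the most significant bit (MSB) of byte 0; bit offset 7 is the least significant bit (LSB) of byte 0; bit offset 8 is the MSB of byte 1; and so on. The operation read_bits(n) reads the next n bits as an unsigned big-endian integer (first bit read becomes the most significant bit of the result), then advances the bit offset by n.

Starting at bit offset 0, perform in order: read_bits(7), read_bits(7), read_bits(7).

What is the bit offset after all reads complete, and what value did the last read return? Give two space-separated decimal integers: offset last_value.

Answer: 21 3

Derivation:
Read 1: bits[0:7] width=7 -> value=52 (bin 0110100); offset now 7 = byte 0 bit 7; 17 bits remain
Read 2: bits[7:14] width=7 -> value=69 (bin 1000101); offset now 14 = byte 1 bit 6; 10 bits remain
Read 3: bits[14:21] width=7 -> value=3 (bin 0000011); offset now 21 = byte 2 bit 5; 3 bits remain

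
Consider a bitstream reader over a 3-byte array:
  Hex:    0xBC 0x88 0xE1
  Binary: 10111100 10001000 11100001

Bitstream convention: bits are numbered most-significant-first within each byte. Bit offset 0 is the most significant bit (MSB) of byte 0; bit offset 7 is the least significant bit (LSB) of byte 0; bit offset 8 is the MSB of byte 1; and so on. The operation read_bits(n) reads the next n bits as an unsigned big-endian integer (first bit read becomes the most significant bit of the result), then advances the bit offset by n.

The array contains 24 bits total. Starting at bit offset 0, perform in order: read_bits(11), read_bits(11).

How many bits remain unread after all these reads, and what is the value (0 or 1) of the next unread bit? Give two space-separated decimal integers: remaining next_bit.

Answer: 2 0

Derivation:
Read 1: bits[0:11] width=11 -> value=1508 (bin 10111100100); offset now 11 = byte 1 bit 3; 13 bits remain
Read 2: bits[11:22] width=11 -> value=568 (bin 01000111000); offset now 22 = byte 2 bit 6; 2 bits remain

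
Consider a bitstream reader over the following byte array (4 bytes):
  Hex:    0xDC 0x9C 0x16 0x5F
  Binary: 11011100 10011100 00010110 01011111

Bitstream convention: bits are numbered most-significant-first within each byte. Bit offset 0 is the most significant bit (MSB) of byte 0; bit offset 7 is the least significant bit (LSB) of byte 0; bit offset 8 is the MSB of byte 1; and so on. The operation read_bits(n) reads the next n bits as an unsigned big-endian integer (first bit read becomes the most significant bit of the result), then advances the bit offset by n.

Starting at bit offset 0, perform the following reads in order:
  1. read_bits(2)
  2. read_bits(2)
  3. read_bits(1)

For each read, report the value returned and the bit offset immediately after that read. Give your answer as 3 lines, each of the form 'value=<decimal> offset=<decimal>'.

Read 1: bits[0:2] width=2 -> value=3 (bin 11); offset now 2 = byte 0 bit 2; 30 bits remain
Read 2: bits[2:4] width=2 -> value=1 (bin 01); offset now 4 = byte 0 bit 4; 28 bits remain
Read 3: bits[4:5] width=1 -> value=1 (bin 1); offset now 5 = byte 0 bit 5; 27 bits remain

Answer: value=3 offset=2
value=1 offset=4
value=1 offset=5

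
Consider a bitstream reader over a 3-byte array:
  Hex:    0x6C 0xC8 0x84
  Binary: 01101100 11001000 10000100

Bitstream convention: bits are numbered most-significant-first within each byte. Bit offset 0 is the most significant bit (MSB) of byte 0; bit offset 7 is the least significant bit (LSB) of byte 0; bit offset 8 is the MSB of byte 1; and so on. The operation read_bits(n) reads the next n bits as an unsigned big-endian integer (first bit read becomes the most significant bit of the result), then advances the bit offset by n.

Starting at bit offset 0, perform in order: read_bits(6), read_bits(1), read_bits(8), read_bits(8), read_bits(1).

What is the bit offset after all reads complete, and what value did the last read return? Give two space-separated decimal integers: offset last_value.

Read 1: bits[0:6] width=6 -> value=27 (bin 011011); offset now 6 = byte 0 bit 6; 18 bits remain
Read 2: bits[6:7] width=1 -> value=0 (bin 0); offset now 7 = byte 0 bit 7; 17 bits remain
Read 3: bits[7:15] width=8 -> value=100 (bin 01100100); offset now 15 = byte 1 bit 7; 9 bits remain
Read 4: bits[15:23] width=8 -> value=66 (bin 01000010); offset now 23 = byte 2 bit 7; 1 bits remain
Read 5: bits[23:24] width=1 -> value=0 (bin 0); offset now 24 = byte 3 bit 0; 0 bits remain

Answer: 24 0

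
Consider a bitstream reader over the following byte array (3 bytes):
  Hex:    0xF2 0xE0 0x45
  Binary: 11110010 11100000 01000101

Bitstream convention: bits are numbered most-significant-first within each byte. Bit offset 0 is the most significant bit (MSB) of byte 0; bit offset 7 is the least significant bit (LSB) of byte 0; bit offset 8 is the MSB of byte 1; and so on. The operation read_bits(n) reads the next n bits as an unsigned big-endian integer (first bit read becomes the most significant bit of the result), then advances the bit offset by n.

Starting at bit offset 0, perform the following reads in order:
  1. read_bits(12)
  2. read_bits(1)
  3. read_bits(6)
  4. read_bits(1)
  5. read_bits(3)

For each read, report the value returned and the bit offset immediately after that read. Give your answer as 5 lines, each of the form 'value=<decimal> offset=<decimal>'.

Answer: value=3886 offset=12
value=0 offset=13
value=2 offset=19
value=0 offset=20
value=2 offset=23

Derivation:
Read 1: bits[0:12] width=12 -> value=3886 (bin 111100101110); offset now 12 = byte 1 bit 4; 12 bits remain
Read 2: bits[12:13] width=1 -> value=0 (bin 0); offset now 13 = byte 1 bit 5; 11 bits remain
Read 3: bits[13:19] width=6 -> value=2 (bin 000010); offset now 19 = byte 2 bit 3; 5 bits remain
Read 4: bits[19:20] width=1 -> value=0 (bin 0); offset now 20 = byte 2 bit 4; 4 bits remain
Read 5: bits[20:23] width=3 -> value=2 (bin 010); offset now 23 = byte 2 bit 7; 1 bits remain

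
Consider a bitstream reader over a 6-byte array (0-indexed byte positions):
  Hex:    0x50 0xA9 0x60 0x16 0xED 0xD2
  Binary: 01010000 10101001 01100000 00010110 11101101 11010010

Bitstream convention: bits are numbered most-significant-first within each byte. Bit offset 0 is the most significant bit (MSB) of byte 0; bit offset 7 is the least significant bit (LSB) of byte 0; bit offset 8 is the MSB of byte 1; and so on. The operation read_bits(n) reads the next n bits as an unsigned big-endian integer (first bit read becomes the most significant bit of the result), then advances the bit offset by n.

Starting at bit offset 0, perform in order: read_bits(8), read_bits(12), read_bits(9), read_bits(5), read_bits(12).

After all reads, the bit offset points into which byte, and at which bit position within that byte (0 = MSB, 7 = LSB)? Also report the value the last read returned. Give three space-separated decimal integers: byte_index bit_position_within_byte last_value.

Answer: 5 6 2932

Derivation:
Read 1: bits[0:8] width=8 -> value=80 (bin 01010000); offset now 8 = byte 1 bit 0; 40 bits remain
Read 2: bits[8:20] width=12 -> value=2710 (bin 101010010110); offset now 20 = byte 2 bit 4; 28 bits remain
Read 3: bits[20:29] width=9 -> value=2 (bin 000000010); offset now 29 = byte 3 bit 5; 19 bits remain
Read 4: bits[29:34] width=5 -> value=27 (bin 11011); offset now 34 = byte 4 bit 2; 14 bits remain
Read 5: bits[34:46] width=12 -> value=2932 (bin 101101110100); offset now 46 = byte 5 bit 6; 2 bits remain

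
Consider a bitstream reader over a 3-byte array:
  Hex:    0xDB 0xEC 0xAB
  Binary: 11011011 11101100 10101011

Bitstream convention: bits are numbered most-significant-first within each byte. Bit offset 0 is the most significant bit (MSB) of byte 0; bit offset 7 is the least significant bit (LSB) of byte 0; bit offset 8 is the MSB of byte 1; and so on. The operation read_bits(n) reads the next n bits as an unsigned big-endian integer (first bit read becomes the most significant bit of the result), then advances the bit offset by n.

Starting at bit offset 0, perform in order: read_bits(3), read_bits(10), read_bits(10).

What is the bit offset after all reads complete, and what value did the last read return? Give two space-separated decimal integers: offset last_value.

Answer: 23 597

Derivation:
Read 1: bits[0:3] width=3 -> value=6 (bin 110); offset now 3 = byte 0 bit 3; 21 bits remain
Read 2: bits[3:13] width=10 -> value=893 (bin 1101111101); offset now 13 = byte 1 bit 5; 11 bits remain
Read 3: bits[13:23] width=10 -> value=597 (bin 1001010101); offset now 23 = byte 2 bit 7; 1 bits remain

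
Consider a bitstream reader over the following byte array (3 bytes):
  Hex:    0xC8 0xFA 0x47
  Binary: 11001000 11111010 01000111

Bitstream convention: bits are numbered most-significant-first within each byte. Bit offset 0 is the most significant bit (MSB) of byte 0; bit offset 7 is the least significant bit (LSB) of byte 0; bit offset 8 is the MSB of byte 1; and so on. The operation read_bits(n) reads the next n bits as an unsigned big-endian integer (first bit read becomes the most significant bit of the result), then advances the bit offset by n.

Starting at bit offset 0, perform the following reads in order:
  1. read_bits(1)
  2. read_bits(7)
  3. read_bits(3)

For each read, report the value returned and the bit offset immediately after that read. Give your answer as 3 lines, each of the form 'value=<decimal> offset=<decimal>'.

Read 1: bits[0:1] width=1 -> value=1 (bin 1); offset now 1 = byte 0 bit 1; 23 bits remain
Read 2: bits[1:8] width=7 -> value=72 (bin 1001000); offset now 8 = byte 1 bit 0; 16 bits remain
Read 3: bits[8:11] width=3 -> value=7 (bin 111); offset now 11 = byte 1 bit 3; 13 bits remain

Answer: value=1 offset=1
value=72 offset=8
value=7 offset=11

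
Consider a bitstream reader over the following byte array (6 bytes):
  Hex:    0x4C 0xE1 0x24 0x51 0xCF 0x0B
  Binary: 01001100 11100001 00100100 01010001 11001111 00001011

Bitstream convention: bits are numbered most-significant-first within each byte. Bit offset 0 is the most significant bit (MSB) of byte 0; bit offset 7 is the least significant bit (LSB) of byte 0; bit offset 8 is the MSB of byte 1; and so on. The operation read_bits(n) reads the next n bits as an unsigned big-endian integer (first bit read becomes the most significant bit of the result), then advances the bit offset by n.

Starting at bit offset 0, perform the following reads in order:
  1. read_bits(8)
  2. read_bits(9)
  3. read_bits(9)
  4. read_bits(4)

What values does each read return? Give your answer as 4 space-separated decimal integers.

Answer: 76 450 145 4

Derivation:
Read 1: bits[0:8] width=8 -> value=76 (bin 01001100); offset now 8 = byte 1 bit 0; 40 bits remain
Read 2: bits[8:17] width=9 -> value=450 (bin 111000010); offset now 17 = byte 2 bit 1; 31 bits remain
Read 3: bits[17:26] width=9 -> value=145 (bin 010010001); offset now 26 = byte 3 bit 2; 22 bits remain
Read 4: bits[26:30] width=4 -> value=4 (bin 0100); offset now 30 = byte 3 bit 6; 18 bits remain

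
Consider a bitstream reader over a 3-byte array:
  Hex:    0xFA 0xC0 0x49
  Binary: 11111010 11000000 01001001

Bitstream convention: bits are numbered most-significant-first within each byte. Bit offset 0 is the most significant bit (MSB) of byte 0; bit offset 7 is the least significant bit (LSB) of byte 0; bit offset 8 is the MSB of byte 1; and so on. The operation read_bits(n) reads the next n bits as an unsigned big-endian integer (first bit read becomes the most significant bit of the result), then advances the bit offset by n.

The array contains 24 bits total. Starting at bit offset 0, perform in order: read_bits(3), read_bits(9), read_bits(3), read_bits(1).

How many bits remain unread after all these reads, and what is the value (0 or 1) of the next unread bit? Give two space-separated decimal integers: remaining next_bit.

Answer: 8 0

Derivation:
Read 1: bits[0:3] width=3 -> value=7 (bin 111); offset now 3 = byte 0 bit 3; 21 bits remain
Read 2: bits[3:12] width=9 -> value=428 (bin 110101100); offset now 12 = byte 1 bit 4; 12 bits remain
Read 3: bits[12:15] width=3 -> value=0 (bin 000); offset now 15 = byte 1 bit 7; 9 bits remain
Read 4: bits[15:16] width=1 -> value=0 (bin 0); offset now 16 = byte 2 bit 0; 8 bits remain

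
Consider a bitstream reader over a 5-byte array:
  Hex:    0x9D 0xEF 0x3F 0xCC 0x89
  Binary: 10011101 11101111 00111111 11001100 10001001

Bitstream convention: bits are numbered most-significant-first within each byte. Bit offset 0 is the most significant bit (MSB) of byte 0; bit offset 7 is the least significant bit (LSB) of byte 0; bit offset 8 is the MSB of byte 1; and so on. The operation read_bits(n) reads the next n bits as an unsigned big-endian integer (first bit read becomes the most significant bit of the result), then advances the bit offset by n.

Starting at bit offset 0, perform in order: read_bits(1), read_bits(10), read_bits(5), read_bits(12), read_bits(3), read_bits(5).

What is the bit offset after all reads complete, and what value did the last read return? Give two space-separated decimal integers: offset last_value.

Answer: 36 8

Derivation:
Read 1: bits[0:1] width=1 -> value=1 (bin 1); offset now 1 = byte 0 bit 1; 39 bits remain
Read 2: bits[1:11] width=10 -> value=239 (bin 0011101111); offset now 11 = byte 1 bit 3; 29 bits remain
Read 3: bits[11:16] width=5 -> value=15 (bin 01111); offset now 16 = byte 2 bit 0; 24 bits remain
Read 4: bits[16:28] width=12 -> value=1020 (bin 001111111100); offset now 28 = byte 3 bit 4; 12 bits remain
Read 5: bits[28:31] width=3 -> value=6 (bin 110); offset now 31 = byte 3 bit 7; 9 bits remain
Read 6: bits[31:36] width=5 -> value=8 (bin 01000); offset now 36 = byte 4 bit 4; 4 bits remain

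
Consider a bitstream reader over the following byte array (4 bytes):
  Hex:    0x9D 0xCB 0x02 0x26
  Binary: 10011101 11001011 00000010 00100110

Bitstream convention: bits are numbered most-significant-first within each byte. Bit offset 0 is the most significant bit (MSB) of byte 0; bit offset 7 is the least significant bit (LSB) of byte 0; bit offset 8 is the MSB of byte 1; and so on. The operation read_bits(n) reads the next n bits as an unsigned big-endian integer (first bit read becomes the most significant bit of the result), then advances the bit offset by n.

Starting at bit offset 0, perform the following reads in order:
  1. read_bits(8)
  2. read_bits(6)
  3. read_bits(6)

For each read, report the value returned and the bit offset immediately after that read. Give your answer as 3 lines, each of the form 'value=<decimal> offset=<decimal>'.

Read 1: bits[0:8] width=8 -> value=157 (bin 10011101); offset now 8 = byte 1 bit 0; 24 bits remain
Read 2: bits[8:14] width=6 -> value=50 (bin 110010); offset now 14 = byte 1 bit 6; 18 bits remain
Read 3: bits[14:20] width=6 -> value=48 (bin 110000); offset now 20 = byte 2 bit 4; 12 bits remain

Answer: value=157 offset=8
value=50 offset=14
value=48 offset=20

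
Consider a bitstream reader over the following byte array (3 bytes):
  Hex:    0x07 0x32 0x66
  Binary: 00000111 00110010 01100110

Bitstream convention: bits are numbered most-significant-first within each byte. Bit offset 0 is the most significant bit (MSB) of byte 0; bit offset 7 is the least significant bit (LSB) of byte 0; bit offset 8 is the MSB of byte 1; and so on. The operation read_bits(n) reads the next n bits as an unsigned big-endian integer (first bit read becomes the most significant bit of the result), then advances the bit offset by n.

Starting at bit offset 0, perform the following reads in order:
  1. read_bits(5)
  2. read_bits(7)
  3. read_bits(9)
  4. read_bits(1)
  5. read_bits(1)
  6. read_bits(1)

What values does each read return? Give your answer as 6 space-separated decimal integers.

Answer: 0 115 76 1 1 0

Derivation:
Read 1: bits[0:5] width=5 -> value=0 (bin 00000); offset now 5 = byte 0 bit 5; 19 bits remain
Read 2: bits[5:12] width=7 -> value=115 (bin 1110011); offset now 12 = byte 1 bit 4; 12 bits remain
Read 3: bits[12:21] width=9 -> value=76 (bin 001001100); offset now 21 = byte 2 bit 5; 3 bits remain
Read 4: bits[21:22] width=1 -> value=1 (bin 1); offset now 22 = byte 2 bit 6; 2 bits remain
Read 5: bits[22:23] width=1 -> value=1 (bin 1); offset now 23 = byte 2 bit 7; 1 bits remain
Read 6: bits[23:24] width=1 -> value=0 (bin 0); offset now 24 = byte 3 bit 0; 0 bits remain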